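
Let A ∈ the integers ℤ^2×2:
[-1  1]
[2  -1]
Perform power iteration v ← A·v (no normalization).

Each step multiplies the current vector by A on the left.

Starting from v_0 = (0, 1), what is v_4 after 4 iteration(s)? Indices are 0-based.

v_4 = (-12, 17)

v_0 = (0, 1).
v_1 = A·v_0 = (1, -1).
v_2 = A·v_1 = (-2, 3).
v_3 = A·v_2 = (5, -7).
v_4 = A·v_3 = (-12, 17).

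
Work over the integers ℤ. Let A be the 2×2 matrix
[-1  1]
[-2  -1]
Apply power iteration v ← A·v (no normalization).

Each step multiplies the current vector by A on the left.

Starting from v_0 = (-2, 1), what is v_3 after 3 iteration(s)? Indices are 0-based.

v_3 = (-9, 9)

v_0 = (-2, 1).
v_1 = A·v_0 = (3, 3).
v_2 = A·v_1 = (0, -9).
v_3 = A·v_2 = (-9, 9).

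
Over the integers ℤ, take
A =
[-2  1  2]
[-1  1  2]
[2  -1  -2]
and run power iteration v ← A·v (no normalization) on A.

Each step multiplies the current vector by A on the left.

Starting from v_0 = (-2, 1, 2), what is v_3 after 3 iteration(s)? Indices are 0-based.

v_0 = (-2, 1, 2).
v_1 = A·v_0 = (9, 7, -9).
v_2 = A·v_1 = (-29, -20, 29).
v_3 = A·v_2 = (96, 67, -96).

v_3 = (96, 67, -96)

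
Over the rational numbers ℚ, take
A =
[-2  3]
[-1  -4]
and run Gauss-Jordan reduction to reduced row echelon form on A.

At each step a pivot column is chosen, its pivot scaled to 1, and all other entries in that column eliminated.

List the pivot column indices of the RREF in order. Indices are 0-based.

pivot columns: 0, 1

pivot(0,0)=-2: scale R0 → (1, -3/2)
  clear (1,0): R1 −= (-1)R0 → (0, -11/2)
pivot(1,1)=-11/2: scale R1 → (0, 1)
  clear (0,1): R0 −= (-3/2)R1 → (1, 0)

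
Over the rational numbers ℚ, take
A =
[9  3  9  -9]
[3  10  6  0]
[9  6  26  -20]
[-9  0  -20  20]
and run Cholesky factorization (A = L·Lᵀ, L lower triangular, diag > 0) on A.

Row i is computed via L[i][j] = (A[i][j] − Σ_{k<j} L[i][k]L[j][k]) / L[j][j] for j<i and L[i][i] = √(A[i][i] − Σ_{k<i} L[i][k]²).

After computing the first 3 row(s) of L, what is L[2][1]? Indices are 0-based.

Step 1: L[0][0] = √(9) = 3.
  L[1][0] = (3) / L[0][0] = 1.
Step 2: L[1][1] = √(9) = 3.
  L[2][0] = (9) / L[0][0] = 3.
  L[2][1] = (3) / L[1][1] = 1.
Step 3: L[2][2] = √(16) = 4.

L[2][1] = 1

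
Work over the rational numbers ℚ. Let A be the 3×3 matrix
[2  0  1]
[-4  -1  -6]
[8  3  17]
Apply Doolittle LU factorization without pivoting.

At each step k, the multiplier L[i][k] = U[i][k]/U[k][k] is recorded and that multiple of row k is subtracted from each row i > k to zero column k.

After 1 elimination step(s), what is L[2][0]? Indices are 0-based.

L[2][0] = 4

k=0: U[0][0]=2
  eliminate (1,0): mult=-2, new row 1: (0, -1, -4); set L[1][0]=-2
  eliminate (2,0): mult=4, new row 2: (0, 3, 13); set L[2][0]=4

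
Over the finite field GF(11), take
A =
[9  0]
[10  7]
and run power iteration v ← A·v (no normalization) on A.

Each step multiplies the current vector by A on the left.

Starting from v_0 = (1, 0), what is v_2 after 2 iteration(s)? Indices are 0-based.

v_2 = (4, 6)

v_0 = (1, 0).
v_1 = A·v_0 = (9, 10).
v_2 = A·v_1 = (4, 6).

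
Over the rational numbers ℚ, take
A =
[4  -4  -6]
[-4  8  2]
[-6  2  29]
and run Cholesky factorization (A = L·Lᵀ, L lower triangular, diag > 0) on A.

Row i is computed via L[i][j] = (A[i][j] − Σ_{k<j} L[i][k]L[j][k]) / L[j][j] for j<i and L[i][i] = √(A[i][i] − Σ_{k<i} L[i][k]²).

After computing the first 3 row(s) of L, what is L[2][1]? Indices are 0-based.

Step 1: L[0][0] = √(4) = 2.
  L[1][0] = (-4) / L[0][0] = -2.
Step 2: L[1][1] = √(4) = 2.
  L[2][0] = (-6) / L[0][0] = -3.
  L[2][1] = (-4) / L[1][1] = -2.
Step 3: L[2][2] = √(16) = 4.

L[2][1] = -2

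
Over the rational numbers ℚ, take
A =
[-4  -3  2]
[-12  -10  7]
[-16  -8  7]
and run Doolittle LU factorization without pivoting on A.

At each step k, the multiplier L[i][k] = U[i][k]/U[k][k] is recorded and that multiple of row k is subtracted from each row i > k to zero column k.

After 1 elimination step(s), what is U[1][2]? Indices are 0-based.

U[1][2] = 1

k=0: U[0][0]=-4
  eliminate (1,0): mult=3, new row 1: (0, -1, 1); set L[1][0]=3
  eliminate (2,0): mult=4, new row 2: (0, 4, -1); set L[2][0]=4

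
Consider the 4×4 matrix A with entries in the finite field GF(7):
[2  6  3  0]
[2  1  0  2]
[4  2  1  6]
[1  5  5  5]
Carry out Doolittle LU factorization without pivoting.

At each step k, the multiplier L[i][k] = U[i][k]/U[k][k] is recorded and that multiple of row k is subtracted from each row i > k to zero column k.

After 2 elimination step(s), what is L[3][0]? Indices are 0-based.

Step 1: pivot at (0,0) is 2.
  row1 ← row1 − (1)·row0  ⇒  L[1][0]=1, U row1=(0, 2, 4, 2)
  row2 ← row2 − (2)·row0  ⇒  L[2][0]=2, U row2=(0, 4, 2, 6)
  row3 ← row3 − (4)·row0  ⇒  L[3][0]=4, U row3=(0, 2, 0, 5)
Step 2: pivot at (1,1) is 2.
  row2 ← row2 − (2)·row1  ⇒  L[2][1]=2, U row2=(0, 0, 1, 2)
  row3 ← row3 − (1)·row1  ⇒  L[3][1]=1, U row3=(0, 0, 3, 3)

L[3][0] = 4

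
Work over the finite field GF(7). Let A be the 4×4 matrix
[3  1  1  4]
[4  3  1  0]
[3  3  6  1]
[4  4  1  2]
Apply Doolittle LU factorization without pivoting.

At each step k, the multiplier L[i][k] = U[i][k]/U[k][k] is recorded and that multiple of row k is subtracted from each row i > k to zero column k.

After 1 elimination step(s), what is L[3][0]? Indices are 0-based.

L[3][0] = 6

[col 0] pivot 3
  R1 -= 6*R0 → (0, 4, 2, 4)  (L[1][0] := 6)
  R2 -= 1*R0 → (0, 2, 5, 4)  (L[2][0] := 1)
  R3 -= 6*R0 → (0, 5, 2, 6)  (L[3][0] := 6)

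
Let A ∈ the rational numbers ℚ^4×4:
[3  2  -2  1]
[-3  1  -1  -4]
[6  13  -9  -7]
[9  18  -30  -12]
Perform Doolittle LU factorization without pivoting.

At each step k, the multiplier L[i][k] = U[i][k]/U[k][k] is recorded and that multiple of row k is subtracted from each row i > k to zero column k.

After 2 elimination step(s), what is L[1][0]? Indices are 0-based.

[col 0] pivot 3
  R1 -= -1*R0 → (0, 3, -3, -3)  (L[1][0] := -1)
  R2 -= 2*R0 → (0, 9, -5, -9)  (L[2][0] := 2)
  R3 -= 3*R0 → (0, 12, -24, -15)  (L[3][0] := 3)
[col 1] pivot 3
  R2 -= 3*R1 → (0, 0, 4, 0)  (L[2][1] := 3)
  R3 -= 4*R1 → (0, 0, -12, -3)  (L[3][1] := 4)

L[1][0] = -1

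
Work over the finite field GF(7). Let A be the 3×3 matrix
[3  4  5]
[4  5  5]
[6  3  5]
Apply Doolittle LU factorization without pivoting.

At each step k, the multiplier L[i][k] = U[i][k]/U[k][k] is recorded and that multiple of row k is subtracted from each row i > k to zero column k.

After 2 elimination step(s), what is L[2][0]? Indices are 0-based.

L[2][0] = 2

Step 1: pivot at (0,0) is 3.
  row1 ← row1 − (6)·row0  ⇒  L[1][0]=6, U row1=(0, 2, 3)
  row2 ← row2 − (2)·row0  ⇒  L[2][0]=2, U row2=(0, 2, 2)
Step 2: pivot at (1,1) is 2.
  row2 ← row2 − (1)·row1  ⇒  L[2][1]=1, U row2=(0, 0, 6)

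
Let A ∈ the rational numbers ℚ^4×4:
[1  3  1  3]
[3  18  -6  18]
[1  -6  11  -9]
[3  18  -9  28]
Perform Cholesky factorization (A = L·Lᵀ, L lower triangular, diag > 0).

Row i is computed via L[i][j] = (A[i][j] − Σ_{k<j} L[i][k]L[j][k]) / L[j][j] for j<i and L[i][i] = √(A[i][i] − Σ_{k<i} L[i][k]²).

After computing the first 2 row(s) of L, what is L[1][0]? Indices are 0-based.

L[1][0] = 3

Step 1: L[0][0] = √(1) = 1.
  L[1][0] = (3) / L[0][0] = 3.
Step 2: L[1][1] = √(9) = 3.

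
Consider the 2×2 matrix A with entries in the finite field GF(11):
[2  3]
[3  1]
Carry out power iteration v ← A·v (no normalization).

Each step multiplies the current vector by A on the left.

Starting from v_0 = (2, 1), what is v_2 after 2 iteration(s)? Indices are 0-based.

v_0 = (2, 1).
v_1 = A·v_0 = (7, 7).
v_2 = A·v_1 = (2, 6).

v_2 = (2, 6)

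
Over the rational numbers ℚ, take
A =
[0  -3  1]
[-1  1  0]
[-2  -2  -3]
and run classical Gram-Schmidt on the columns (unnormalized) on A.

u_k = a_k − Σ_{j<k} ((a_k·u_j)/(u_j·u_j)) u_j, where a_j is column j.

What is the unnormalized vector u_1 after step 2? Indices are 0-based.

Step 1: u_0 = a_0 = (0, -1, -2).
Step 2: u_1 = a_1 − (3/5)·u_0 = (-3, 8/5, -4/5).

u_1 = (-3, 8/5, -4/5)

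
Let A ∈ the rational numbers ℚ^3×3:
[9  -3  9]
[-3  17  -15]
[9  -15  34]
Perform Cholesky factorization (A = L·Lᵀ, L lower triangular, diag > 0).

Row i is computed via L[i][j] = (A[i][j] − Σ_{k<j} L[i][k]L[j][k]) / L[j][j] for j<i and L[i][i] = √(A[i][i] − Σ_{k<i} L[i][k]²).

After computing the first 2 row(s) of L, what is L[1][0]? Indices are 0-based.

Step 1: L[0][0] = √(9) = 3.
  L[1][0] = (-3) / L[0][0] = -1.
Step 2: L[1][1] = √(16) = 4.

L[1][0] = -1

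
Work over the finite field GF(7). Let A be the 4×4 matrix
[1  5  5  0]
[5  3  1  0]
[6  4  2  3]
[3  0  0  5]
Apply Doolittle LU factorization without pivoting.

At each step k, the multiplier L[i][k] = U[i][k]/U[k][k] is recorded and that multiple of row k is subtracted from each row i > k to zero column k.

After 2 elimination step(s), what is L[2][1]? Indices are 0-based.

L[2][1] = 5

[col 0] pivot 1
  R1 -= 5*R0 → (0, 6, 4, 0)  (L[1][0] := 5)
  R2 -= 6*R0 → (0, 2, 0, 3)  (L[2][0] := 6)
  R3 -= 3*R0 → (0, 6, 6, 5)  (L[3][0] := 3)
[col 1] pivot 6
  R2 -= 5*R1 → (0, 0, 1, 3)  (L[2][1] := 5)
  R3 -= 1*R1 → (0, 0, 2, 5)  (L[3][1] := 1)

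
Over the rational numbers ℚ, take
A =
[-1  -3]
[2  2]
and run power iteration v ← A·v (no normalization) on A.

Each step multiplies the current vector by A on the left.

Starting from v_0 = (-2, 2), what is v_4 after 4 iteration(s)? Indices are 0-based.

v_0 = (-2, 2).
v_1 = A·v_0 = (-4, 0).
v_2 = A·v_1 = (4, -8).
v_3 = A·v_2 = (20, -8).
v_4 = A·v_3 = (4, 24).

v_4 = (4, 24)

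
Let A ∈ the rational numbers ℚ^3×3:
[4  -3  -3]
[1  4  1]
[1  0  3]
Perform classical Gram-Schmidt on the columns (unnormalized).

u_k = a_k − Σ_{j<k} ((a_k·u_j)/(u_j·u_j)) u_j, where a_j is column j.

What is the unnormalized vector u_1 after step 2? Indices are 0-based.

Step 1: u_0 = a_0 = (4, 1, 1).
Step 2: u_1 = a_1 − (-4/9)·u_0 = (-11/9, 40/9, 4/9).

u_1 = (-11/9, 40/9, 4/9)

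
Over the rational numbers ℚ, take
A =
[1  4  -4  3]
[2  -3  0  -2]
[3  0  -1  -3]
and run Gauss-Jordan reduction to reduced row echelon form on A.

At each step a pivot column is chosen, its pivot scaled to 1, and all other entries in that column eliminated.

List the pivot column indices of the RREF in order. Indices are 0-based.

pivot columns: 0, 1, 2

pivot(0,0)=1: scale R0 → (1, 4, -4, 3)
  clear (1,0): R1 −= (2)R0 → (0, -11, 8, -8)
  clear (2,0): R2 −= (3)R0 → (0, -12, 11, -12)
pivot(1,1)=-11: scale R1 → (0, 1, -8/11, 8/11)
  clear (0,1): R0 −= (4)R1 → (1, 0, -12/11, 1/11)
  clear (2,1): R2 −= (-12)R1 → (0, 0, 25/11, -36/11)
pivot(2,2)=25/11: scale R2 → (0, 0, 1, -36/25)
  clear (0,2): R0 −= (-12/11)R2 → (1, 0, 0, -37/25)
  clear (1,2): R1 −= (-8/11)R2 → (0, 1, 0, -8/25)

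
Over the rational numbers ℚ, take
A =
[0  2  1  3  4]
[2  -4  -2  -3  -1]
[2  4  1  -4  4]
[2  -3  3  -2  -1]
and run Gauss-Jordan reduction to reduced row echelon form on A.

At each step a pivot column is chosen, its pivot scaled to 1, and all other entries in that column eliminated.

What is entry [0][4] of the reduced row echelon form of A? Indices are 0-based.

M[0][4] = 517/236

pivot(0,0): swap R0↔R1
pivot(0,0)=2: scale R0 → (1, -2, -1, -3/2, -1/2)
  clear (2,0): R2 −= (2)R0 → (0, 8, 3, -1, 5)
  clear (3,0): R3 −= (2)R0 → (0, 1, 5, 1, 0)
pivot(1,1)=2: scale R1 → (0, 1, 1/2, 3/2, 2)
  clear (0,1): R0 −= (-2)R1 → (1, 0, 0, 3/2, 7/2)
  clear (2,1): R2 −= (8)R1 → (0, 0, -1, -13, -11)
  clear (3,1): R3 −= (1)R1 → (0, 0, 9/2, -1/2, -2)
pivot(2,2)=-1: scale R2 → (0, 0, 1, 13, 11)
  clear (1,2): R1 −= (1/2)R2 → (0, 1, 0, -5, -7/2)
  clear (3,2): R3 −= (9/2)R2 → (0, 0, 0, -59, -103/2)
pivot(3,3)=-59: scale R3 → (0, 0, 0, 1, 103/118)
  clear (0,3): R0 −= (3/2)R3 → (1, 0, 0, 0, 517/236)
  clear (1,3): R1 −= (-5)R3 → (0, 1, 0, 0, 51/59)
  clear (2,3): R2 −= (13)R3 → (0, 0, 1, 0, -41/118)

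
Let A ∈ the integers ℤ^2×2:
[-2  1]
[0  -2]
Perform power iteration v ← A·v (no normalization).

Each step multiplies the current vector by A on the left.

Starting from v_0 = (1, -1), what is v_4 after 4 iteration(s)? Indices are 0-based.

v_4 = (48, -16)

v_0 = (1, -1).
v_1 = A·v_0 = (-3, 2).
v_2 = A·v_1 = (8, -4).
v_3 = A·v_2 = (-20, 8).
v_4 = A·v_3 = (48, -16).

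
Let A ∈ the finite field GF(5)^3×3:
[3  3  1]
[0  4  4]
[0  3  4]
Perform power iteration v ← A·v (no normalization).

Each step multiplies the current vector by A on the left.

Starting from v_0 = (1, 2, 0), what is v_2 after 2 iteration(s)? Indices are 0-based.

v_2 = (2, 1, 3)

v_0 = (1, 2, 0).
v_1 = A·v_0 = (4, 3, 1).
v_2 = A·v_1 = (2, 1, 3).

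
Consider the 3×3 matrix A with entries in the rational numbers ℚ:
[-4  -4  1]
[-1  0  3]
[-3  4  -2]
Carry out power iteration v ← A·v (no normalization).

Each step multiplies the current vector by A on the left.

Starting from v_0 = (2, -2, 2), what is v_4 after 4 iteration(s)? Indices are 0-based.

v_4 = (-2662, -1008, -214)

v_0 = (2, -2, 2).
v_1 = A·v_0 = (2, 4, -18).
v_2 = A·v_1 = (-42, -56, 46).
v_3 = A·v_2 = (438, 180, -190).
v_4 = A·v_3 = (-2662, -1008, -214).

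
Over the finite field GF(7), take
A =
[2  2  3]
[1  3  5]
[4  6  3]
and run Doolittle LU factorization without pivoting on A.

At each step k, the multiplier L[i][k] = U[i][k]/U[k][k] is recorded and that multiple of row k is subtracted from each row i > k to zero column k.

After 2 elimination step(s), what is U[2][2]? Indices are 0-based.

Step 1: pivot at (0,0) is 2.
  row1 ← row1 − (4)·row0  ⇒  L[1][0]=4, U row1=(0, 2, 0)
  row2 ← row2 − (2)·row0  ⇒  L[2][0]=2, U row2=(0, 2, 4)
Step 2: pivot at (1,1) is 2.
  row2 ← row2 − (1)·row1  ⇒  L[2][1]=1, U row2=(0, 0, 4)

U[2][2] = 4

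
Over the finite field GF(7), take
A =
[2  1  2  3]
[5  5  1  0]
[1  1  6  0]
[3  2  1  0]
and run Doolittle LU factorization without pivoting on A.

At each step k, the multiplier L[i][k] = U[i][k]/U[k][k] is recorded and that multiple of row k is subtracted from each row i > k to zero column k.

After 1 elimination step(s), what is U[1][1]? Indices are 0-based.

U[1][1] = 6

Step 1: pivot at (0,0) is 2.
  row1 ← row1 − (6)·row0  ⇒  L[1][0]=6, U row1=(0, 6, 3, 3)
  row2 ← row2 − (4)·row0  ⇒  L[2][0]=4, U row2=(0, 4, 5, 2)
  row3 ← row3 − (5)·row0  ⇒  L[3][0]=5, U row3=(0, 4, 5, 6)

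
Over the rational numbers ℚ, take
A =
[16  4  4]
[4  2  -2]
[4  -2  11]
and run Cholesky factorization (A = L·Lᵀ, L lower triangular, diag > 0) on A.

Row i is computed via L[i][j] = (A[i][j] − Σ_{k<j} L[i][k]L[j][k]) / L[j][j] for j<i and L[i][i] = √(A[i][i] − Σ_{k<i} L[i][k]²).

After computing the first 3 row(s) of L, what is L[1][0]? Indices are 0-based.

Step 1: L[0][0] = √(16) = 4.
  L[1][0] = (4) / L[0][0] = 1.
Step 2: L[1][1] = √(1) = 1.
  L[2][0] = (4) / L[0][0] = 1.
  L[2][1] = (-3) / L[1][1] = -3.
Step 3: L[2][2] = √(1) = 1.

L[1][0] = 1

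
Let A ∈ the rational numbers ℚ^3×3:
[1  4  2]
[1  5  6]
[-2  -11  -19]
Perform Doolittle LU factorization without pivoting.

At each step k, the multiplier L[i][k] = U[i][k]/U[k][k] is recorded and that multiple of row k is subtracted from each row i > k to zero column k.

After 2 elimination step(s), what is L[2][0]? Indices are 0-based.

[col 0] pivot 1
  R1 -= 1*R0 → (0, 1, 4)  (L[1][0] := 1)
  R2 -= -2*R0 → (0, -3, -15)  (L[2][0] := -2)
[col 1] pivot 1
  R2 -= -3*R1 → (0, 0, -3)  (L[2][1] := -3)

L[2][0] = -2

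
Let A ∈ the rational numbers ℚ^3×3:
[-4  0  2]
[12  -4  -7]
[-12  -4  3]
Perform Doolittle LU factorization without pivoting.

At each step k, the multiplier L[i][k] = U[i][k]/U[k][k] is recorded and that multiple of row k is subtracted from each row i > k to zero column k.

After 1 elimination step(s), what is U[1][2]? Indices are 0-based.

U[1][2] = -1

Step 1: pivot at (0,0) is -4.
  row1 ← row1 − (-3)·row0  ⇒  L[1][0]=-3, U row1=(0, -4, -1)
  row2 ← row2 − (3)·row0  ⇒  L[2][0]=3, U row2=(0, -4, -3)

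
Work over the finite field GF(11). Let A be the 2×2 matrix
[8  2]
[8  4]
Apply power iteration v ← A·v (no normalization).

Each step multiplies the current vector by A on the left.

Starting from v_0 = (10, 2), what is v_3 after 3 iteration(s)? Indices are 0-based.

v_0 = (10, 2).
v_1 = A·v_0 = (7, 0).
v_2 = A·v_1 = (1, 1).
v_3 = A·v_2 = (10, 1).

v_3 = (10, 1)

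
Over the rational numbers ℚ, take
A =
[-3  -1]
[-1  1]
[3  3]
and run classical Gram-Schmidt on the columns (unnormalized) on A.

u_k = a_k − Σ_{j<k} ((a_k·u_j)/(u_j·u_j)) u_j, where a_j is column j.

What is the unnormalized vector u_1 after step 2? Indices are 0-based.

Step 1: u_0 = a_0 = (-3, -1, 3).
Step 2: u_1 = a_1 − (11/19)·u_0 = (14/19, 30/19, 24/19).

u_1 = (14/19, 30/19, 24/19)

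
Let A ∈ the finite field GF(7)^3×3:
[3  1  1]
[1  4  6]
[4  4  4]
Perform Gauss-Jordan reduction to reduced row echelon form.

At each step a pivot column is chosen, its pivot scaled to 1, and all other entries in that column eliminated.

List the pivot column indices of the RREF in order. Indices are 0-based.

pivot(0,0)=3: scale R0 → (1, 5, 5)
  clear (1,0): R1 −= (1)R0 → (0, 6, 1)
  clear (2,0): R2 −= (4)R0 → (0, 5, 5)
pivot(1,1)=6: scale R1 → (0, 1, 6)
  clear (0,1): R0 −= (5)R1 → (1, 0, 3)
  clear (2,1): R2 −= (5)R1 → (0, 0, 3)
pivot(2,2)=3: scale R2 → (0, 0, 1)
  clear (0,2): R0 −= (3)R2 → (1, 0, 0)
  clear (1,2): R1 −= (6)R2 → (0, 1, 0)

pivot columns: 0, 1, 2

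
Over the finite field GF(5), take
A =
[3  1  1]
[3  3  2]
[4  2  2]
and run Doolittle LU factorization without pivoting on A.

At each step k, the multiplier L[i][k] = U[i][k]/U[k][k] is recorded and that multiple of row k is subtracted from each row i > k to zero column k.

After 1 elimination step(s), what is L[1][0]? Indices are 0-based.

Step 1: pivot at (0,0) is 3.
  row1 ← row1 − (1)·row0  ⇒  L[1][0]=1, U row1=(0, 2, 1)
  row2 ← row2 − (3)·row0  ⇒  L[2][0]=3, U row2=(0, 4, 4)

L[1][0] = 1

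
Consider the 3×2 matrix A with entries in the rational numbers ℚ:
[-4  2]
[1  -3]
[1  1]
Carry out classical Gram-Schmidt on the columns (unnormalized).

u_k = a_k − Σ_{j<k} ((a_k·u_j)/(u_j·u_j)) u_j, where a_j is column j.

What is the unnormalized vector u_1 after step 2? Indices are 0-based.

u_1 = (-2/9, -22/9, 14/9)

Step 1: u_0 = a_0 = (-4, 1, 1).
Step 2: u_1 = a_1 − (-5/9)·u_0 = (-2/9, -22/9, 14/9).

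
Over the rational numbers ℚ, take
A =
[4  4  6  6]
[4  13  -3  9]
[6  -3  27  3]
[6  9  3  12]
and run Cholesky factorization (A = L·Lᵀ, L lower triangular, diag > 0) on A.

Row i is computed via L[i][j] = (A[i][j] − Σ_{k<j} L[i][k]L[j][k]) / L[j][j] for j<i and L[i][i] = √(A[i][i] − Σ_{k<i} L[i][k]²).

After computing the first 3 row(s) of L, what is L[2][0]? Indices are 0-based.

Step 1: L[0][0] = √(4) = 2.
  L[1][0] = (4) / L[0][0] = 2.
Step 2: L[1][1] = √(9) = 3.
  L[2][0] = (6) / L[0][0] = 3.
  L[2][1] = (-9) / L[1][1] = -3.
Step 3: L[2][2] = √(9) = 3.

L[2][0] = 3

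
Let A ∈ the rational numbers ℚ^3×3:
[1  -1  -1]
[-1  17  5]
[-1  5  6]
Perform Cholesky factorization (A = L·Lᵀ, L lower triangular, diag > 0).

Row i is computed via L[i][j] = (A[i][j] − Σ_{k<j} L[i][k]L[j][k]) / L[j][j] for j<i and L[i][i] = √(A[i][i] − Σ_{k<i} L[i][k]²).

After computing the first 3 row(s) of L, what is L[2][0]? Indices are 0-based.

Step 1: L[0][0] = √(1) = 1.
  L[1][0] = (-1) / L[0][0] = -1.
Step 2: L[1][1] = √(16) = 4.
  L[2][0] = (-1) / L[0][0] = -1.
  L[2][1] = (4) / L[1][1] = 1.
Step 3: L[2][2] = √(4) = 2.

L[2][0] = -1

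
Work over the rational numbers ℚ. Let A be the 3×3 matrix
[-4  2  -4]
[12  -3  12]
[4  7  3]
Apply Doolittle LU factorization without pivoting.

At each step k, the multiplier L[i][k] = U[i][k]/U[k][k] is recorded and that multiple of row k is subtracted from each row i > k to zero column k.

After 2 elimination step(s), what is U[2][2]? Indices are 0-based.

k=0: U[0][0]=-4
  eliminate (1,0): mult=-3, new row 1: (0, 3, 0); set L[1][0]=-3
  eliminate (2,0): mult=-1, new row 2: (0, 9, -1); set L[2][0]=-1
k=1: U[1][1]=3
  eliminate (2,1): mult=3, new row 2: (0, 0, -1); set L[2][1]=3

U[2][2] = -1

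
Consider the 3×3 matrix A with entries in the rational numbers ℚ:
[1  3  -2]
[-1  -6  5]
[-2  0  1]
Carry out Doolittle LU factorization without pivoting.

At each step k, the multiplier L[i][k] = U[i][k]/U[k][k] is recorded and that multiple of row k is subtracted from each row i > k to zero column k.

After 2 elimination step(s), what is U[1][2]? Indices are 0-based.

U[1][2] = 3

k=0: U[0][0]=1
  eliminate (1,0): mult=-1, new row 1: (0, -3, 3); set L[1][0]=-1
  eliminate (2,0): mult=-2, new row 2: (0, 6, -3); set L[2][0]=-2
k=1: U[1][1]=-3
  eliminate (2,1): mult=-2, new row 2: (0, 0, 3); set L[2][1]=-2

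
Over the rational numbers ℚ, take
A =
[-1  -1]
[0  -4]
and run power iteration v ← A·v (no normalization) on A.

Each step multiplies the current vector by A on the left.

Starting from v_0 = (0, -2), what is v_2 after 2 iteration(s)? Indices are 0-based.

v_2 = (-10, -32)

v_0 = (0, -2).
v_1 = A·v_0 = (2, 8).
v_2 = A·v_1 = (-10, -32).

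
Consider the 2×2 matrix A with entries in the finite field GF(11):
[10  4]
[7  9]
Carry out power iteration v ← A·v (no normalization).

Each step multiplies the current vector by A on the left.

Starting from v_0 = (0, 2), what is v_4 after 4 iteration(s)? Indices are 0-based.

v_4 = (10, 0)

v_0 = (0, 2).
v_1 = A·v_0 = (8, 7).
v_2 = A·v_1 = (9, 9).
v_3 = A·v_2 = (5, 1).
v_4 = A·v_3 = (10, 0).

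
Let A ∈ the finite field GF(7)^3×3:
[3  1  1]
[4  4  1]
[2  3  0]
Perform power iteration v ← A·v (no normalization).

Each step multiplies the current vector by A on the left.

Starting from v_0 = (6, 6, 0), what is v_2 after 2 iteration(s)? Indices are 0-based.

v_2 = (3, 3, 3)

v_0 = (6, 6, 0).
v_1 = A·v_0 = (3, 6, 2).
v_2 = A·v_1 = (3, 3, 3).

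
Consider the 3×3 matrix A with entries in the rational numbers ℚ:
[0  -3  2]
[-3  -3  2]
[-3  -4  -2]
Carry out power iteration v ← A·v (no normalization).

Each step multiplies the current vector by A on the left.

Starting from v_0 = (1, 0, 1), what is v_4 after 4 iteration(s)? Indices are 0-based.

v_0 = (1, 0, 1).
v_1 = A·v_0 = (2, -1, -5).
v_2 = A·v_1 = (-7, -13, 8).
v_3 = A·v_2 = (55, 76, 57).
v_4 = A·v_3 = (-114, -279, -583).

v_4 = (-114, -279, -583)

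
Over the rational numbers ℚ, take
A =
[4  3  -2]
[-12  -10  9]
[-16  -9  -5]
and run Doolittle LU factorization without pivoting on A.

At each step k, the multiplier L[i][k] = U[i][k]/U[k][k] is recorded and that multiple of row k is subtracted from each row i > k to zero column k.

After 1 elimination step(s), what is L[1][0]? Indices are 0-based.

Step 1: pivot at (0,0) is 4.
  row1 ← row1 − (-3)·row0  ⇒  L[1][0]=-3, U row1=(0, -1, 3)
  row2 ← row2 − (-4)·row0  ⇒  L[2][0]=-4, U row2=(0, 3, -13)

L[1][0] = -3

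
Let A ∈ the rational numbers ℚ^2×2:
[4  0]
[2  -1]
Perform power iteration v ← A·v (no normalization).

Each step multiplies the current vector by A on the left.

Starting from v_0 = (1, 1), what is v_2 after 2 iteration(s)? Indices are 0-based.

v_0 = (1, 1).
v_1 = A·v_0 = (4, 1).
v_2 = A·v_1 = (16, 7).

v_2 = (16, 7)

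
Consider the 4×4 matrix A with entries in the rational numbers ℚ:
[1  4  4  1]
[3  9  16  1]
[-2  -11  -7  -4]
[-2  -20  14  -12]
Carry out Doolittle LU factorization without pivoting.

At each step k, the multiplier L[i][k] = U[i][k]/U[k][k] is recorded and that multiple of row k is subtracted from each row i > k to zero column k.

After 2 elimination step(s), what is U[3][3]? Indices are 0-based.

U[3][3] = -2

Step 1: pivot at (0,0) is 1.
  row1 ← row1 − (3)·row0  ⇒  L[1][0]=3, U row1=(0, -3, 4, -2)
  row2 ← row2 − (-2)·row0  ⇒  L[2][0]=-2, U row2=(0, -3, 1, -2)
  row3 ← row3 − (-2)·row0  ⇒  L[3][0]=-2, U row3=(0, -12, 22, -10)
Step 2: pivot at (1,1) is -3.
  row2 ← row2 − (1)·row1  ⇒  L[2][1]=1, U row2=(0, 0, -3, 0)
  row3 ← row3 − (4)·row1  ⇒  L[3][1]=4, U row3=(0, 0, 6, -2)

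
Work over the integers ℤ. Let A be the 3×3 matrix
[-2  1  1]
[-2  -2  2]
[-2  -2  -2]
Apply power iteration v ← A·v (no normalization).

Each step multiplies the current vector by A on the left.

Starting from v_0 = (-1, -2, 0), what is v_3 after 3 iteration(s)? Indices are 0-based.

v_0 = (-1, -2, 0).
v_1 = A·v_0 = (0, 6, 6).
v_2 = A·v_1 = (12, 0, -24).
v_3 = A·v_2 = (-48, -72, 24).

v_3 = (-48, -72, 24)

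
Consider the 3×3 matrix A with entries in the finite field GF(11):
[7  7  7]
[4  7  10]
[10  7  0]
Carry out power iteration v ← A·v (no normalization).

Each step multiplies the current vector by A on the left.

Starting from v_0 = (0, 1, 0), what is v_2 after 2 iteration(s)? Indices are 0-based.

v_2 = (4, 4, 9)

v_0 = (0, 1, 0).
v_1 = A·v_0 = (7, 7, 7).
v_2 = A·v_1 = (4, 4, 9).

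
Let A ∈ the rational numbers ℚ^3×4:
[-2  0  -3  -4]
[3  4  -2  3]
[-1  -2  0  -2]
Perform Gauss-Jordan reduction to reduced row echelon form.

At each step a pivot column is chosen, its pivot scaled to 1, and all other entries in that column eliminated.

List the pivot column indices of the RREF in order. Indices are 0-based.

pivot columns: 0, 1, 2

step 1: normalize row 0 (÷-2) = (1, 0, 3/2, 2)
  row 1: subtract 3×row0 = (0, 4, -13/2, -3)
  row 2: subtract -1×row0 = (0, -2, 3/2, 0)
step 2: normalize row 1 (÷4) = (0, 1, -13/8, -3/4)
  row 2: subtract -2×row1 = (0, 0, -7/4, -3/2)
step 3: normalize row 2 (÷-7/4) = (0, 0, 1, 6/7)
  row 0: subtract 3/2×row2 = (1, 0, 0, 5/7)
  row 1: subtract -13/8×row2 = (0, 1, 0, 9/14)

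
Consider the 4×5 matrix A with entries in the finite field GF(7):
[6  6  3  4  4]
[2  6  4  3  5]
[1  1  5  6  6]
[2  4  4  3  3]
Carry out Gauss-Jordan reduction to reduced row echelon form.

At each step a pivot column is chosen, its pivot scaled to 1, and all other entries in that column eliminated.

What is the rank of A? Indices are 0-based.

pivot(0,0)=6: scale R0 → (1, 1, 4, 3, 3)
  clear (1,0): R1 −= (2)R0 → (0, 4, 3, 4, 6)
  clear (2,0): R2 −= (1)R0 → (0, 0, 1, 3, 3)
  clear (3,0): R3 −= (2)R0 → (0, 2, 3, 4, 4)
pivot(1,1)=4: scale R1 → (0, 1, 6, 1, 5)
  clear (0,1): R0 −= (1)R1 → (1, 0, 5, 2, 5)
  clear (3,1): R3 −= (2)R1 → (0, 0, 5, 2, 1)
pivot(2,2)=1: scale R2 → (0, 0, 1, 3, 3)
  clear (0,2): R0 −= (5)R2 → (1, 0, 0, 1, 4)
  clear (1,2): R1 −= (6)R2 → (0, 1, 0, 4, 1)
  clear (3,2): R3 −= (5)R2 → (0, 0, 0, 1, 0)
pivot(3,3)=1: scale R3 → (0, 0, 0, 1, 0)
  clear (0,3): R0 −= (1)R3 → (1, 0, 0, 0, 4)
  clear (1,3): R1 −= (4)R3 → (0, 1, 0, 0, 1)
  clear (2,3): R2 −= (3)R3 → (0, 0, 1, 0, 3)

rank = 4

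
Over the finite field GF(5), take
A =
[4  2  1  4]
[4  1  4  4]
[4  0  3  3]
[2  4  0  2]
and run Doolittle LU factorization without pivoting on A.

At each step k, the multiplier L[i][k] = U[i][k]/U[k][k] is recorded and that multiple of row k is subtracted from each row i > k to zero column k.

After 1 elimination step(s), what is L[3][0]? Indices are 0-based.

k=0: U[0][0]=4
  eliminate (1,0): mult=1, new row 1: (0, 4, 3, 0); set L[1][0]=1
  eliminate (2,0): mult=1, new row 2: (0, 3, 2, 4); set L[2][0]=1
  eliminate (3,0): mult=3, new row 3: (0, 3, 2, 0); set L[3][0]=3

L[3][0] = 3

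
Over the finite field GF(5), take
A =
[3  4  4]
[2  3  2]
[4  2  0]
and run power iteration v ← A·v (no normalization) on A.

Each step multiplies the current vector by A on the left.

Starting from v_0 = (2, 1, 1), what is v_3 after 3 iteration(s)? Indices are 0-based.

v_3 = (0, 4, 2)

v_0 = (2, 1, 1).
v_1 = A·v_0 = (4, 4, 0).
v_2 = A·v_1 = (3, 0, 4).
v_3 = A·v_2 = (0, 4, 2).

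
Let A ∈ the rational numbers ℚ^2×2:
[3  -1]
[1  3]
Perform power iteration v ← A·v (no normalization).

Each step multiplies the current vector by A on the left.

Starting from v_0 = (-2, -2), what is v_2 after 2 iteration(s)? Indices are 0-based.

v_2 = (-4, -28)

v_0 = (-2, -2).
v_1 = A·v_0 = (-4, -8).
v_2 = A·v_1 = (-4, -28).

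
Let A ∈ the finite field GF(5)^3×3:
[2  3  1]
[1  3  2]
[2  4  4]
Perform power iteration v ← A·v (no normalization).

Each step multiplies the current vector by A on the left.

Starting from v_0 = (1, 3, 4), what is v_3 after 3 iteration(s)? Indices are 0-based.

v_3 = (2, 0, 2)

v_0 = (1, 3, 4).
v_1 = A·v_0 = (0, 3, 0).
v_2 = A·v_1 = (4, 4, 2).
v_3 = A·v_2 = (2, 0, 2).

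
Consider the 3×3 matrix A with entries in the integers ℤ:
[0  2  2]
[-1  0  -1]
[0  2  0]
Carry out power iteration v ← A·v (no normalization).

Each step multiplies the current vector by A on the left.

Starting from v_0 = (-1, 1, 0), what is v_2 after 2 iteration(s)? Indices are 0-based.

v_0 = (-1, 1, 0).
v_1 = A·v_0 = (2, 1, 2).
v_2 = A·v_1 = (6, -4, 2).

v_2 = (6, -4, 2)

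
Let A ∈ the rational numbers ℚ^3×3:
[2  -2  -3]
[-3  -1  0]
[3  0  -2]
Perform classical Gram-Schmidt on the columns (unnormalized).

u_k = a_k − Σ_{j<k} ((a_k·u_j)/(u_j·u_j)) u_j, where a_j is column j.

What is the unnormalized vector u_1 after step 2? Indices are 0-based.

u_1 = (-21/11, -25/22, 3/22)

Step 1: u_0 = a_0 = (2, -3, 3).
Step 2: u_1 = a_1 − (-1/22)·u_0 = (-21/11, -25/22, 3/22).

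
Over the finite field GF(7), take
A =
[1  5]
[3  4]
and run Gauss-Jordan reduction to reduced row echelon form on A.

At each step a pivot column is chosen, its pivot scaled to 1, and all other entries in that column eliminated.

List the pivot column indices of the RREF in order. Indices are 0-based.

step 1: normalize row 0 (÷1) = (1, 5)
  row 1: subtract 3×row0 = (0, 3)
step 2: normalize row 1 (÷3) = (0, 1)
  row 0: subtract 5×row1 = (1, 0)

pivot columns: 0, 1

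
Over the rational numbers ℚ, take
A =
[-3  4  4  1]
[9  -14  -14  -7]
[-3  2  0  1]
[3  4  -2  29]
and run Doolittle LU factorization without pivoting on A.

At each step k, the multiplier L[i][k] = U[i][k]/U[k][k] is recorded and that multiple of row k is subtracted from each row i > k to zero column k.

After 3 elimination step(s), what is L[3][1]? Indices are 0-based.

L[3][1] = -4

Step 1: pivot at (0,0) is -3.
  row1 ← row1 − (-3)·row0  ⇒  L[1][0]=-3, U row1=(0, -2, -2, -4)
  row2 ← row2 − (1)·row0  ⇒  L[2][0]=1, U row2=(0, -2, -4, 0)
  row3 ← row3 − (-1)·row0  ⇒  L[3][0]=-1, U row3=(0, 8, 2, 30)
Step 2: pivot at (1,1) is -2.
  row2 ← row2 − (1)·row1  ⇒  L[2][1]=1, U row2=(0, 0, -2, 4)
  row3 ← row3 − (-4)·row1  ⇒  L[3][1]=-4, U row3=(0, 0, -6, 14)
Step 3: pivot at (2,2) is -2.
  row3 ← row3 − (3)·row2  ⇒  L[3][2]=3, U row3=(0, 0, 0, 2)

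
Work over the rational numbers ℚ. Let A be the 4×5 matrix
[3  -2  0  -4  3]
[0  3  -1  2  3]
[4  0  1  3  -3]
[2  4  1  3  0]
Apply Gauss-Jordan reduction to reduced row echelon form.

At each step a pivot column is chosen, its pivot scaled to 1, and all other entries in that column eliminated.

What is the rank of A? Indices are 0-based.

step 1: normalize row 0 (÷3) = (1, -2/3, 0, -4/3, 1)
  row 2: subtract 4×row0 = (0, 8/3, 1, 25/3, -7)
  row 3: subtract 2×row0 = (0, 16/3, 1, 17/3, -2)
step 2: normalize row 1 (÷3) = (0, 1, -1/3, 2/3, 1)
  row 0: subtract -2/3×row1 = (1, 0, -2/9, -8/9, 5/3)
  row 2: subtract 8/3×row1 = (0, 0, 17/9, 59/9, -29/3)
  row 3: subtract 16/3×row1 = (0, 0, 25/9, 19/9, -22/3)
step 3: normalize row 2 (÷17/9) = (0, 0, 1, 59/17, -87/17)
  row 0: subtract -2/9×row2 = (1, 0, 0, -2/17, 9/17)
  row 1: subtract -1/3×row2 = (0, 1, 0, 31/17, -12/17)
  row 3: subtract 25/9×row2 = (0, 0, 0, -128/17, 117/17)
step 4: normalize row 3 (÷-128/17) = (0, 0, 0, 1, -117/128)
  row 0: subtract -2/17×row3 = (1, 0, 0, 0, 27/64)
  row 1: subtract 31/17×row3 = (0, 1, 0, 0, 123/128)
  row 2: subtract 59/17×row3 = (0, 0, 1, 0, -249/128)

rank = 4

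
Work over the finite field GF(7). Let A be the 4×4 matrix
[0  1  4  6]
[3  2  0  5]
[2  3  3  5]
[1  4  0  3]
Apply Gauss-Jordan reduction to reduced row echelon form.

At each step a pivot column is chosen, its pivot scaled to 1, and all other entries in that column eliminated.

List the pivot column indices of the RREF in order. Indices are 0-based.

pivot columns: 0, 1, 2, 3

step 1: exchange rows 0,1
step 1: normalize row 0 (÷3) = (1, 3, 0, 4)
  row 2: subtract 2×row0 = (0, 4, 3, 4)
  row 3: subtract 1×row0 = (0, 1, 0, 6)
step 2: normalize row 1 (÷1) = (0, 1, 4, 6)
  row 0: subtract 3×row1 = (1, 0, 2, 0)
  row 2: subtract 4×row1 = (0, 0, 1, 1)
  row 3: subtract 1×row1 = (0, 0, 3, 0)
step 3: normalize row 2 (÷1) = (0, 0, 1, 1)
  row 0: subtract 2×row2 = (1, 0, 0, 5)
  row 1: subtract 4×row2 = (0, 1, 0, 2)
  row 3: subtract 3×row2 = (0, 0, 0, 4)
step 4: normalize row 3 (÷4) = (0, 0, 0, 1)
  row 0: subtract 5×row3 = (1, 0, 0, 0)
  row 1: subtract 2×row3 = (0, 1, 0, 0)
  row 2: subtract 1×row3 = (0, 0, 1, 0)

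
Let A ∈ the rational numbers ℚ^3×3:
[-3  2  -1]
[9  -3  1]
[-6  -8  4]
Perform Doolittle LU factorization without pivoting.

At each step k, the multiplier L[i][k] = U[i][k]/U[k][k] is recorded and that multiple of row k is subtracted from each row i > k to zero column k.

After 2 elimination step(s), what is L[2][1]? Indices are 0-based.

L[2][1] = -4

Step 1: pivot at (0,0) is -3.
  row1 ← row1 − (-3)·row0  ⇒  L[1][0]=-3, U row1=(0, 3, -2)
  row2 ← row2 − (2)·row0  ⇒  L[2][0]=2, U row2=(0, -12, 6)
Step 2: pivot at (1,1) is 3.
  row2 ← row2 − (-4)·row1  ⇒  L[2][1]=-4, U row2=(0, 0, -2)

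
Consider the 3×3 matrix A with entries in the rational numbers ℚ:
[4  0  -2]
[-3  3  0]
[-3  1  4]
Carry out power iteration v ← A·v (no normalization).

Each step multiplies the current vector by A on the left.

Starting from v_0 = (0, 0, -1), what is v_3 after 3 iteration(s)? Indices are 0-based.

v_3 = (108, -66, -142)

v_0 = (0, 0, -1).
v_1 = A·v_0 = (2, 0, -4).
v_2 = A·v_1 = (16, -6, -22).
v_3 = A·v_2 = (108, -66, -142).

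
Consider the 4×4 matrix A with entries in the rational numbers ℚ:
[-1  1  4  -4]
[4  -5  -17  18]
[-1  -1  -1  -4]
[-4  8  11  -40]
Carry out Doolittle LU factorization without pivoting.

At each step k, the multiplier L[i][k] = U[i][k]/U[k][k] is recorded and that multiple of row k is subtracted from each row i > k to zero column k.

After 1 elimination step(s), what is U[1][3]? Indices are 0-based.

k=0: U[0][0]=-1
  eliminate (1,0): mult=-4, new row 1: (0, -1, -1, 2); set L[1][0]=-4
  eliminate (2,0): mult=1, new row 2: (0, -2, -5, 0); set L[2][0]=1
  eliminate (3,0): mult=4, new row 3: (0, 4, -5, -24); set L[3][0]=4

U[1][3] = 2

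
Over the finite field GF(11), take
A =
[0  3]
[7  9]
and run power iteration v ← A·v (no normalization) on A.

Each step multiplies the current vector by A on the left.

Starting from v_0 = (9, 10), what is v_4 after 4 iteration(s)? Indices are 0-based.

v_0 = (9, 10).
v_1 = A·v_0 = (8, 10).
v_2 = A·v_1 = (8, 3).
v_3 = A·v_2 = (9, 6).
v_4 = A·v_3 = (7, 7).

v_4 = (7, 7)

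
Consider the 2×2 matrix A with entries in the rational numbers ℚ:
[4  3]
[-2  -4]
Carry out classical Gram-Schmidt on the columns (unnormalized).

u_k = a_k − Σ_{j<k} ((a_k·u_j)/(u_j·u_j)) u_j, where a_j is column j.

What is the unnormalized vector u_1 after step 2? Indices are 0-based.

u_1 = (-1, -2)

Step 1: u_0 = a_0 = (4, -2).
Step 2: u_1 = a_1 − (1)·u_0 = (-1, -2).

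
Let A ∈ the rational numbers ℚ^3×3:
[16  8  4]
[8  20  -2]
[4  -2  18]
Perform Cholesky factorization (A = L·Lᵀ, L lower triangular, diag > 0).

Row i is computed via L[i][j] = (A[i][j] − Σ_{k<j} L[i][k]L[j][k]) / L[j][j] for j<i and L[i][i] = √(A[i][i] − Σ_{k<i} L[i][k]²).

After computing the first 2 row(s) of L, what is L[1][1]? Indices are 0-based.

L[1][1] = 4

Step 1: L[0][0] = √(16) = 4.
  L[1][0] = (8) / L[0][0] = 2.
Step 2: L[1][1] = √(16) = 4.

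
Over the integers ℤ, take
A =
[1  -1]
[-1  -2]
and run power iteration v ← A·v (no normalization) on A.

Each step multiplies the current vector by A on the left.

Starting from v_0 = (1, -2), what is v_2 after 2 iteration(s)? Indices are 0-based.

v_0 = (1, -2).
v_1 = A·v_0 = (3, 3).
v_2 = A·v_1 = (0, -9).

v_2 = (0, -9)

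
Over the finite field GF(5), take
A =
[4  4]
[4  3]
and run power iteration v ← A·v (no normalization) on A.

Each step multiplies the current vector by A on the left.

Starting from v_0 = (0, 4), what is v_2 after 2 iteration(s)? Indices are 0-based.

v_0 = (0, 4).
v_1 = A·v_0 = (1, 2).
v_2 = A·v_1 = (2, 0).

v_2 = (2, 0)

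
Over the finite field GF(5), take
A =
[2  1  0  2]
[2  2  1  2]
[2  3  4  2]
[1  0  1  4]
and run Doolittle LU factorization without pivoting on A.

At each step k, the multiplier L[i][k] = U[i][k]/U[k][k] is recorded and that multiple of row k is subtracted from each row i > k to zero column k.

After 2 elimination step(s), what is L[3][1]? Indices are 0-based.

k=0: U[0][0]=2
  eliminate (1,0): mult=1, new row 1: (0, 1, 1, 0); set L[1][0]=1
  eliminate (2,0): mult=1, new row 2: (0, 2, 4, 0); set L[2][0]=1
  eliminate (3,0): mult=3, new row 3: (0, 2, 1, 3); set L[3][0]=3
k=1: U[1][1]=1
  eliminate (2,1): mult=2, new row 2: (0, 0, 2, 0); set L[2][1]=2
  eliminate (3,1): mult=2, new row 3: (0, 0, 4, 3); set L[3][1]=2

L[3][1] = 2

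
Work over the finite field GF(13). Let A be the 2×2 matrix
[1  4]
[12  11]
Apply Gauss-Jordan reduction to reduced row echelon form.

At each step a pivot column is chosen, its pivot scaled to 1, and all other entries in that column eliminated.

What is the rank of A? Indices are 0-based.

pivot(0,0)=1: scale R0 → (1, 4)
  clear (1,0): R1 −= (12)R0 → (0, 2)
pivot(1,1)=2: scale R1 → (0, 1)
  clear (0,1): R0 −= (4)R1 → (1, 0)

rank = 2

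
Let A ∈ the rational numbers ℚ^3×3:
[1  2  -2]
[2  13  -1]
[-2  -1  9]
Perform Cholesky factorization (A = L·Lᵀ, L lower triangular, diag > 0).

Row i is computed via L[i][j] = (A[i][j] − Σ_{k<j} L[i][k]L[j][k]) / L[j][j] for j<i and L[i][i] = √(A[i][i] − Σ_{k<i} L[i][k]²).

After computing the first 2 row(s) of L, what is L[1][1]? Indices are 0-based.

Step 1: L[0][0] = √(1) = 1.
  L[1][0] = (2) / L[0][0] = 2.
Step 2: L[1][1] = √(9) = 3.

L[1][1] = 3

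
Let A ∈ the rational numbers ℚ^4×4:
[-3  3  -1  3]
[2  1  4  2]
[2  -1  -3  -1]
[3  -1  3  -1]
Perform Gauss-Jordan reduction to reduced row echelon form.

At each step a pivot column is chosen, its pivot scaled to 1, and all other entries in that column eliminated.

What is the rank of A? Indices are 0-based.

rank = 4

pivot(0,0)=-3: scale R0 → (1, -1, 1/3, -1)
  clear (1,0): R1 −= (2)R0 → (0, 3, 10/3, 4)
  clear (2,0): R2 −= (2)R0 → (0, 1, -11/3, 1)
  clear (3,0): R3 −= (3)R0 → (0, 2, 2, 2)
pivot(1,1)=3: scale R1 → (0, 1, 10/9, 4/3)
  clear (0,1): R0 −= (-1)R1 → (1, 0, 13/9, 1/3)
  clear (2,1): R2 −= (1)R1 → (0, 0, -43/9, -1/3)
  clear (3,1): R3 −= (2)R1 → (0, 0, -2/9, -2/3)
pivot(2,2)=-43/9: scale R2 → (0, 0, 1, 3/43)
  clear (0,2): R0 −= (13/9)R2 → (1, 0, 0, 10/43)
  clear (1,2): R1 −= (10/9)R2 → (0, 1, 0, 54/43)
  clear (3,2): R3 −= (-2/9)R2 → (0, 0, 0, -28/43)
pivot(3,3)=-28/43: scale R3 → (0, 0, 0, 1)
  clear (0,3): R0 −= (10/43)R3 → (1, 0, 0, 0)
  clear (1,3): R1 −= (54/43)R3 → (0, 1, 0, 0)
  clear (2,3): R2 −= (3/43)R3 → (0, 0, 1, 0)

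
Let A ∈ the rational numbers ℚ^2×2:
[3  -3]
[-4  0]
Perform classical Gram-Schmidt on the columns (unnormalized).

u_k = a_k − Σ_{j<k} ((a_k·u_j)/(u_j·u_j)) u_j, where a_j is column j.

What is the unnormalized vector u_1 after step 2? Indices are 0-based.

u_1 = (-48/25, -36/25)

Step 1: u_0 = a_0 = (3, -4).
Step 2: u_1 = a_1 − (-9/25)·u_0 = (-48/25, -36/25).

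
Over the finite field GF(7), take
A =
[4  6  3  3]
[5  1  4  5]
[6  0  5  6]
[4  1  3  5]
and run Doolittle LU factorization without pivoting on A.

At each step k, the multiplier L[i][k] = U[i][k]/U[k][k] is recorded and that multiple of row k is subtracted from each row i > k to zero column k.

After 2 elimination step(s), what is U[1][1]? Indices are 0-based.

[col 0] pivot 4
  R1 -= 3*R0 → (0, 4, 2, 3)  (L[1][0] := 3)
  R2 -= 5*R0 → (0, 5, 4, 5)  (L[2][0] := 5)
  R3 -= 1*R0 → (0, 2, 0, 2)  (L[3][0] := 1)
[col 1] pivot 4
  R2 -= 3*R1 → (0, 0, 5, 3)  (L[2][1] := 3)
  R3 -= 4*R1 → (0, 0, 6, 4)  (L[3][1] := 4)

U[1][1] = 4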